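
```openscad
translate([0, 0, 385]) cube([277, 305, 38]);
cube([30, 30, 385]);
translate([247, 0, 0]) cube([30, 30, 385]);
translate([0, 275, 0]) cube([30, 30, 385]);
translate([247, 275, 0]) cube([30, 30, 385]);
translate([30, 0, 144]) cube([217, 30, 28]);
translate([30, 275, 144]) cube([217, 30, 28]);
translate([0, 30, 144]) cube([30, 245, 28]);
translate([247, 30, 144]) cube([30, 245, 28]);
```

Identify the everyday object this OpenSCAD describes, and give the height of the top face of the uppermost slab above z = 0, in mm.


A stool. The seat height is 423 mm.

A 277×305×38 slab at z = 385 on four corner posts — a stool. The seat top is 385 + 38 = 423 mm.


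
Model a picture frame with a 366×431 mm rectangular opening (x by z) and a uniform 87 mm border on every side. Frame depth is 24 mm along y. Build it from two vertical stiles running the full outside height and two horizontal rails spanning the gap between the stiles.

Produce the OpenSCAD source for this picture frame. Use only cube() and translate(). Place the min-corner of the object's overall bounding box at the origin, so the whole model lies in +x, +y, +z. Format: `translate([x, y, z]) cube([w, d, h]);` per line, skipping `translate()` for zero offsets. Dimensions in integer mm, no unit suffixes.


cube([87, 24, 605]);
translate([453, 0, 0]) cube([87, 24, 605]);
translate([87, 0, 0]) cube([366, 24, 87]);
translate([87, 0, 518]) cube([366, 24, 87]);


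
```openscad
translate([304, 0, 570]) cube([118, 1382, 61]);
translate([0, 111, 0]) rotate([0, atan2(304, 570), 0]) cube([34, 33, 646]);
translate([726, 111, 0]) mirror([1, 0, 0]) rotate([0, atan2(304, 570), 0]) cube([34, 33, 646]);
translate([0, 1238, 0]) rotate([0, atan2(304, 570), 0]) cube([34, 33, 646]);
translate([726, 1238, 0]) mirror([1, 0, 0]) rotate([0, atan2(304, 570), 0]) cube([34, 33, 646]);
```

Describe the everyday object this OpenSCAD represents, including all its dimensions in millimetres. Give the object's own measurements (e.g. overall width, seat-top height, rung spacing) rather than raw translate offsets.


A sawhorse. A 118×1382×61 mm beam (x, y, z) sits on two A-frame leg pairs. Each pair is two raked legs of 34×33 mm section (33 mm along y) splaying symmetrically in x. Each leg rises 570 mm vertically over 304 mm of horizontal reach and is 646 mm long along its own axis. Every leg's outer bottom edge rests on the floor and its outer top edge meets a bottom edge of the beam — the left legs (tilting toward +x) meet the beam's −x bottom edge, the right legs (their mirror images, tilting toward −x) meet its +x bottom edge — so the leg tops tuck under the beam, the beam's underside is 570 mm above the floor, and the feet are 726 mm apart outside-to-outside with the beam centred between them. The two leg pairs are set in 111 mm from either end of the beam.


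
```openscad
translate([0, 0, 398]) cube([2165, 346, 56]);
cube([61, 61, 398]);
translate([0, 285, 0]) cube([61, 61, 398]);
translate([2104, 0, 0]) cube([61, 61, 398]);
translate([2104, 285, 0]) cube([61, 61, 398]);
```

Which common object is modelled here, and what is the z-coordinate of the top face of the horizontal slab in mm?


A bench. The seat-top height is 454 mm.

A long slab on four corner posts — a bench. The slab sits at z = 398 with thickness 56, so the top is 398 + 56 = 454 mm.


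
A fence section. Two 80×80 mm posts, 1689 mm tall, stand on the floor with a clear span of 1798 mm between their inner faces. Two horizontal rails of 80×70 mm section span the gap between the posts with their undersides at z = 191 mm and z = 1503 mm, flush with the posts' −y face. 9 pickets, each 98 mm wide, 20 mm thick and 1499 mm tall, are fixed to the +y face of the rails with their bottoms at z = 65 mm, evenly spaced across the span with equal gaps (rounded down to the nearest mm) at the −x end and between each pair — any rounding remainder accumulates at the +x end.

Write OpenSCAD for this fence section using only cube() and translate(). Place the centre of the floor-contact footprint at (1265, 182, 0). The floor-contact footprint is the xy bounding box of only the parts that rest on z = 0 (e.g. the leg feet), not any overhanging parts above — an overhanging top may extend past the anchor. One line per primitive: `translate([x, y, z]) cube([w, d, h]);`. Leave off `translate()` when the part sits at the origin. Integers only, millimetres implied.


translate([286, 142, 0]) cube([80, 80, 1689]);
translate([2164, 142, 0]) cube([80, 80, 1689]);
translate([366, 142, 191]) cube([1798, 80, 70]);
translate([366, 142, 1503]) cube([1798, 80, 70]);
translate([457, 222, 65]) cube([98, 20, 1499]);
translate([646, 222, 65]) cube([98, 20, 1499]);
translate([835, 222, 65]) cube([98, 20, 1499]);
translate([1024, 222, 65]) cube([98, 20, 1499]);
translate([1213, 222, 65]) cube([98, 20, 1499]);
translate([1402, 222, 65]) cube([98, 20, 1499]);
translate([1591, 222, 65]) cube([98, 20, 1499]);
translate([1780, 222, 65]) cube([98, 20, 1499]);
translate([1969, 222, 65]) cube([98, 20, 1499]);


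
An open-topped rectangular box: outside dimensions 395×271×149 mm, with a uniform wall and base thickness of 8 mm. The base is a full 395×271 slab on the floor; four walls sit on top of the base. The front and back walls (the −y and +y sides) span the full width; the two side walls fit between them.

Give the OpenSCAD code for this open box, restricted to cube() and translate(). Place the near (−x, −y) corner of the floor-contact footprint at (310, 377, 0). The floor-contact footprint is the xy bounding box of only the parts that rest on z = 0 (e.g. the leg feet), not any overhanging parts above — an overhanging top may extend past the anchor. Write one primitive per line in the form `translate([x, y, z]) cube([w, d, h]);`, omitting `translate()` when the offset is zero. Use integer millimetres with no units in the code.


translate([310, 377, 0]) cube([395, 271, 8]);
translate([310, 377, 8]) cube([395, 8, 141]);
translate([310, 640, 8]) cube([395, 8, 141]);
translate([310, 385, 8]) cube([8, 255, 141]);
translate([697, 385, 8]) cube([8, 255, 141]);


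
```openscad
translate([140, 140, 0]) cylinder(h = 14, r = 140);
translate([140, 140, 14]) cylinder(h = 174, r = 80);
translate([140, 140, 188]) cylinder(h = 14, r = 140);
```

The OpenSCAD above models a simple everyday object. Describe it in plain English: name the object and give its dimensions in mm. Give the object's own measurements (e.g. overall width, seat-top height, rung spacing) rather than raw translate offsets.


A spool: two coaxial disc flanges of radius 140 mm and thickness 14 mm, joined by a core cylinder of radius 80 mm and height 174 mm. The lower flange rests on z = 0 and the three cylinders share a vertical axis.


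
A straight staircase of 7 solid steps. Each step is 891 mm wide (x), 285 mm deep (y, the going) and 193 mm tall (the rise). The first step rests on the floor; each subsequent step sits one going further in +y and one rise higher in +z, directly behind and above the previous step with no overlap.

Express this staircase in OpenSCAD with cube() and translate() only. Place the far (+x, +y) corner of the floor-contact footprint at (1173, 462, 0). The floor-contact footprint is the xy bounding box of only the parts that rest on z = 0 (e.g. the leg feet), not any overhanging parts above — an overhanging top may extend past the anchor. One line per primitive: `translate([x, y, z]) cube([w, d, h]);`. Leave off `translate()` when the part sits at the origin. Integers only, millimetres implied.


translate([282, 177, 0]) cube([891, 285, 193]);
translate([282, 462, 193]) cube([891, 285, 193]);
translate([282, 747, 386]) cube([891, 285, 193]);
translate([282, 1032, 579]) cube([891, 285, 193]);
translate([282, 1317, 772]) cube([891, 285, 193]);
translate([282, 1602, 965]) cube([891, 285, 193]);
translate([282, 1887, 1158]) cube([891, 285, 193]);


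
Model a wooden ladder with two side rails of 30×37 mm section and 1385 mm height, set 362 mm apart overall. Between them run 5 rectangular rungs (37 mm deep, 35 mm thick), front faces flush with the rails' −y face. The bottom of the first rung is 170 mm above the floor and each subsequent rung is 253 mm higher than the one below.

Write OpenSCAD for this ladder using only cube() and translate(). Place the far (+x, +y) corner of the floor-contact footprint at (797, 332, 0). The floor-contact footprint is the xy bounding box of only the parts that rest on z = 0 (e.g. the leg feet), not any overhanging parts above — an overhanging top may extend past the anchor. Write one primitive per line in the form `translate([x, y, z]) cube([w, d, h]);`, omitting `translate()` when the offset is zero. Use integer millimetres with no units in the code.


translate([435, 295, 0]) cube([30, 37, 1385]);
translate([767, 295, 0]) cube([30, 37, 1385]);
translate([465, 295, 170]) cube([302, 37, 35]);
translate([465, 295, 423]) cube([302, 37, 35]);
translate([465, 295, 676]) cube([302, 37, 35]);
translate([465, 295, 929]) cube([302, 37, 35]);
translate([465, 295, 1182]) cube([302, 37, 35]);


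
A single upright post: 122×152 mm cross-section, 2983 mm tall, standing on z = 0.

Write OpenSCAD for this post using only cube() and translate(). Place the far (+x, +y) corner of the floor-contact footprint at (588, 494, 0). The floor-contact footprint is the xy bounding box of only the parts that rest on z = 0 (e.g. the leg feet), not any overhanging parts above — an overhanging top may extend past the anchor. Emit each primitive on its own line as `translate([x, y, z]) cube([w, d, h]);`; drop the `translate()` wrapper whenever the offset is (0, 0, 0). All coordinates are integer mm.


translate([466, 342, 0]) cube([122, 152, 2983]);


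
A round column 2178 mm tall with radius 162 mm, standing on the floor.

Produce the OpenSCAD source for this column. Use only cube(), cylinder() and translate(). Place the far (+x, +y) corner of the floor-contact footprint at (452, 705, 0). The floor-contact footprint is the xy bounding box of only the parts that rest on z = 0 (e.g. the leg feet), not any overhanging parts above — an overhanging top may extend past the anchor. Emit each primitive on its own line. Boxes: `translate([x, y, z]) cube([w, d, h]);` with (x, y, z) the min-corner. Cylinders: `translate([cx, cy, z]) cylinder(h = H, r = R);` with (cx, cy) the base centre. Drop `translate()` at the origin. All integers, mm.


translate([290, 543, 0]) cylinder(h = 2178, r = 162);


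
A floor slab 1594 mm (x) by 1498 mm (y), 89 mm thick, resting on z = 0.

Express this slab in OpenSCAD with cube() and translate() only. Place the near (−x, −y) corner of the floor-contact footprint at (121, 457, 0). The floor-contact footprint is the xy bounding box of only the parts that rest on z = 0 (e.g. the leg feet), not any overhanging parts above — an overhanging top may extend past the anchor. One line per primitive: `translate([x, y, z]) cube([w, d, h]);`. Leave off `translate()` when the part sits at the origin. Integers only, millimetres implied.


translate([121, 457, 0]) cube([1594, 1498, 89]);


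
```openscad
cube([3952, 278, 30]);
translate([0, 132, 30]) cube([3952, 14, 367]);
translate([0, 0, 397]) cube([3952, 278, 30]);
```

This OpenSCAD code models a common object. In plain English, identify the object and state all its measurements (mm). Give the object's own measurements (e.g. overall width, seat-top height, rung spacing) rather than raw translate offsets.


An I-beam lying along x, 3952 mm long. Overall section height 427 mm. Two flanges 278 mm wide (y) and 30 mm thick, one on the floor and one at the top; a web 14 mm thick runs between them, centred on the flange width.


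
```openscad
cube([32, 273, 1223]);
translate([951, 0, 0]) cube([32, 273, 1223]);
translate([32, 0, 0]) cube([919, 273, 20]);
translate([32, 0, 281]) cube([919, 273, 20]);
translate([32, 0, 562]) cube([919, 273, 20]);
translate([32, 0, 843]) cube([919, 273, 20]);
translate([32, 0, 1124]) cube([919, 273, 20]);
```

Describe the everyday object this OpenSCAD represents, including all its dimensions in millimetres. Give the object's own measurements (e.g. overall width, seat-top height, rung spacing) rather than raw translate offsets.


An open bookshelf. Two side panels, each 32 mm thick, 273 mm deep and 1223 mm tall, stand 983 mm apart (outside-to-outside). Between them sit 5 shelves, each 20 mm thick and 273 mm deep, spanning the full gap between the sides. The bottom shelf rests on the floor (its underside at z = 0) and the clear gap between one shelf's top and the next shelf's underside is 261 mm.


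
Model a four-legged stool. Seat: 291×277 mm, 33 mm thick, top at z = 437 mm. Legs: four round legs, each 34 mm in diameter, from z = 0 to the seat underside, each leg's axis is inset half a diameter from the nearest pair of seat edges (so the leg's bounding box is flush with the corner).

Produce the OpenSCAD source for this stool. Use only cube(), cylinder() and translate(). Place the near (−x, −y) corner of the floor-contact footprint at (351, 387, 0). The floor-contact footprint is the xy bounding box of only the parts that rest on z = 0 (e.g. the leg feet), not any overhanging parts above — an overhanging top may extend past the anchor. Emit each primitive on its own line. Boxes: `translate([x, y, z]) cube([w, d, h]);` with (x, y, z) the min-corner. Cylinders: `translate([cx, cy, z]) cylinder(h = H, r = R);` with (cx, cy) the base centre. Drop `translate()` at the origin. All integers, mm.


translate([351, 387, 404]) cube([291, 277, 33]);
translate([368, 404, 0]) cylinder(h = 404, r = 17);
translate([625, 404, 0]) cylinder(h = 404, r = 17);
translate([368, 647, 0]) cylinder(h = 404, r = 17);
translate([625, 647, 0]) cylinder(h = 404, r = 17);


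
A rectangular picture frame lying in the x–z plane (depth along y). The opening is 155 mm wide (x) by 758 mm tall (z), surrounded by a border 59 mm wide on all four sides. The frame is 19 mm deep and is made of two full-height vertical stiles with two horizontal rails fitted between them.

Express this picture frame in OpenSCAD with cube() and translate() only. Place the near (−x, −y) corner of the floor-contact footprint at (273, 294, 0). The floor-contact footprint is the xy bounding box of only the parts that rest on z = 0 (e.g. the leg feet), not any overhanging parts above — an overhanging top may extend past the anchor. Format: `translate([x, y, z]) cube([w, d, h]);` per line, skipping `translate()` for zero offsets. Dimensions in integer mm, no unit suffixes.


translate([273, 294, 0]) cube([59, 19, 876]);
translate([487, 294, 0]) cube([59, 19, 876]);
translate([332, 294, 0]) cube([155, 19, 59]);
translate([332, 294, 817]) cube([155, 19, 59]);


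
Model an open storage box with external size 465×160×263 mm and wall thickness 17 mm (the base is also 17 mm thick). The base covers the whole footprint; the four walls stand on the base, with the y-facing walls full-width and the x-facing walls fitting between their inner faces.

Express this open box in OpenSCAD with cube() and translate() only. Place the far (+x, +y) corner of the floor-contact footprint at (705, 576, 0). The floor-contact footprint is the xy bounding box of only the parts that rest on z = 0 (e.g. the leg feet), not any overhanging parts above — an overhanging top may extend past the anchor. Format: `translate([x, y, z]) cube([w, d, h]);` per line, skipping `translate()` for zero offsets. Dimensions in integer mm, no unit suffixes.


translate([240, 416, 0]) cube([465, 160, 17]);
translate([240, 416, 17]) cube([465, 17, 246]);
translate([240, 559, 17]) cube([465, 17, 246]);
translate([240, 433, 17]) cube([17, 126, 246]);
translate([688, 433, 17]) cube([17, 126, 246]);


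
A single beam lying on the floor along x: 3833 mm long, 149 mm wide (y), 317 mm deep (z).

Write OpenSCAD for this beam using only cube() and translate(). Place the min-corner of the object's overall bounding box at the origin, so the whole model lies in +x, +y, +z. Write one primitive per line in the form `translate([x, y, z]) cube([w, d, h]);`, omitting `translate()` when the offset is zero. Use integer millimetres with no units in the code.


cube([3833, 149, 317]);


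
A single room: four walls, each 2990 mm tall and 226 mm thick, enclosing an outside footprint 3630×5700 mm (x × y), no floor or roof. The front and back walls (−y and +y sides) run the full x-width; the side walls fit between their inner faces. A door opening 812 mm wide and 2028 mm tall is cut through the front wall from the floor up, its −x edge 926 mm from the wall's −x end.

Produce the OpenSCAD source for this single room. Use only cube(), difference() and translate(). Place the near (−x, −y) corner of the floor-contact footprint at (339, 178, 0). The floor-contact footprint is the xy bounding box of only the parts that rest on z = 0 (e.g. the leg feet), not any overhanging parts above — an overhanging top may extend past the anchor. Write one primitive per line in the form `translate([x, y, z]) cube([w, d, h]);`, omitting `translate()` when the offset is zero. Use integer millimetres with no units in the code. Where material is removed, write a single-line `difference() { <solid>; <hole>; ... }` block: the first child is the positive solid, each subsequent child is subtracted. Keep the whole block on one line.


difference() { translate([339, 178, 0]) cube([3630, 226, 2990]); translate([1265, 178, 0]) cube([812, 226, 2028]); }
translate([339, 5652, 0]) cube([3630, 226, 2990]);
translate([339, 404, 0]) cube([226, 5248, 2990]);
translate([3743, 404, 0]) cube([226, 5248, 2990]);


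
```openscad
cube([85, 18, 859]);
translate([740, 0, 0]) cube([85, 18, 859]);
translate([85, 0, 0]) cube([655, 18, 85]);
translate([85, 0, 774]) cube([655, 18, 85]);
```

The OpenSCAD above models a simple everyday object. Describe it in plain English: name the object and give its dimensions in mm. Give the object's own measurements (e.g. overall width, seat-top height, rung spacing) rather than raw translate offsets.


A rectangular picture frame lying in the x–z plane (depth along y). The opening is 655 mm wide (x) by 689 mm tall (z), surrounded by a border 85 mm wide on all four sides. The frame is 18 mm deep and is made of two full-height vertical stiles with two horizontal rails fitted between them.


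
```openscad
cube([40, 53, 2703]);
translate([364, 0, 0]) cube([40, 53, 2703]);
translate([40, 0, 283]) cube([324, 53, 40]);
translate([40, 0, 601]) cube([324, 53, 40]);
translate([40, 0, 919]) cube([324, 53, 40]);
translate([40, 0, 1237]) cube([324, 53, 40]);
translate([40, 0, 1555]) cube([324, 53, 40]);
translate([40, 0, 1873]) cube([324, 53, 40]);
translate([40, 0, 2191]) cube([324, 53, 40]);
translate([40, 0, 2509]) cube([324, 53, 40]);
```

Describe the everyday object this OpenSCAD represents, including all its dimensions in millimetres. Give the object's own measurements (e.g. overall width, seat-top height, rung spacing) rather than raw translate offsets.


A straight ladder. Two 40×53 mm vertical rails, 2703 mm tall, stand 404 mm apart (outside-to-outside) with their front faces coplanar on the −y side. 8 rungs, each 53 mm deep and 40 mm tall, span between the inner faces of the rails, front faces flush with the rails. The lowest rung's underside is at z = 283 mm and rungs are spaced 318 mm apart (underside to underside).


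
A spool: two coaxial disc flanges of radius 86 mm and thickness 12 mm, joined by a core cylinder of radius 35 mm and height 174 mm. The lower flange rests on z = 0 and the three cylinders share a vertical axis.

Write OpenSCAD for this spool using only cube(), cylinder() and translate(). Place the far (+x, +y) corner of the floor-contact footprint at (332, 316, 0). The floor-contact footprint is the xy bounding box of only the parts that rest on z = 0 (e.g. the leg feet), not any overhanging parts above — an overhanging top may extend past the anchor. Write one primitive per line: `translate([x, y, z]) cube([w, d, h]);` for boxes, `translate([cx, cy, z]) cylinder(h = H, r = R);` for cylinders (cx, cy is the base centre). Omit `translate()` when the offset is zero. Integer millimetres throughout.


translate([246, 230, 0]) cylinder(h = 12, r = 86);
translate([246, 230, 12]) cylinder(h = 174, r = 35);
translate([246, 230, 186]) cylinder(h = 12, r = 86);


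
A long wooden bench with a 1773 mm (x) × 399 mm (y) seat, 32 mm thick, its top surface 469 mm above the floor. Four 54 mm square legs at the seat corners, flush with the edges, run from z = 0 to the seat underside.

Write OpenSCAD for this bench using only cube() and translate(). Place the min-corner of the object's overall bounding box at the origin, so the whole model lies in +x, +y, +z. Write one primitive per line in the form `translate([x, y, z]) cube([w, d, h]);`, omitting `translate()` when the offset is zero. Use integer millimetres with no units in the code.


translate([0, 0, 437]) cube([1773, 399, 32]);
cube([54, 54, 437]);
translate([0, 345, 0]) cube([54, 54, 437]);
translate([1719, 0, 0]) cube([54, 54, 437]);
translate([1719, 345, 0]) cube([54, 54, 437]);


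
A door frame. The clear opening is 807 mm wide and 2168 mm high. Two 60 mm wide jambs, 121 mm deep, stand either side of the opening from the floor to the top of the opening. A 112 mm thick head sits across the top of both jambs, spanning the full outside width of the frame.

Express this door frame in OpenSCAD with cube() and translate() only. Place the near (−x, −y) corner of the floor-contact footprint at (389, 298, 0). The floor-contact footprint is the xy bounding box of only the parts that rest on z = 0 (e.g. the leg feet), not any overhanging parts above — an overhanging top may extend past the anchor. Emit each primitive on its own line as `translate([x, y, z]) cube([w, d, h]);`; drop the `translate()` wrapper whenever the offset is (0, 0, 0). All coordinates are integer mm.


translate([389, 298, 0]) cube([60, 121, 2168]);
translate([1256, 298, 0]) cube([60, 121, 2168]);
translate([389, 298, 2168]) cube([927, 121, 112]);


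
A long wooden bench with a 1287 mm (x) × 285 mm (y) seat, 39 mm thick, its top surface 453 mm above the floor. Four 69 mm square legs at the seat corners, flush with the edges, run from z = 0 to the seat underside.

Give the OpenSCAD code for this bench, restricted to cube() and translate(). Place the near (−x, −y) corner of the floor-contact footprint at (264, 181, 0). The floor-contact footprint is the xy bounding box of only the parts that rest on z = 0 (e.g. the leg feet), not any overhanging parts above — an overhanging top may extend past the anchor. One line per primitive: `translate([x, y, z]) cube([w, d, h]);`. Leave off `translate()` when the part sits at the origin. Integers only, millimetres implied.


translate([264, 181, 414]) cube([1287, 285, 39]);
translate([264, 181, 0]) cube([69, 69, 414]);
translate([264, 397, 0]) cube([69, 69, 414]);
translate([1482, 181, 0]) cube([69, 69, 414]);
translate([1482, 397, 0]) cube([69, 69, 414]);


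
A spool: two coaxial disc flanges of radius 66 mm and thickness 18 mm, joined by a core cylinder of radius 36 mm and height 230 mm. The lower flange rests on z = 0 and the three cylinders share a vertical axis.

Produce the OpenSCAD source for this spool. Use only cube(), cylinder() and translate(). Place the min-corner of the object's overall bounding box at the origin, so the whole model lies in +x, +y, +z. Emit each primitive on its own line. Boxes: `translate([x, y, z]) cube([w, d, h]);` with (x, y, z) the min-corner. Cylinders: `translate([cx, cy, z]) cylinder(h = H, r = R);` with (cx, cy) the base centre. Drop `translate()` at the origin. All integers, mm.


translate([66, 66, 0]) cylinder(h = 18, r = 66);
translate([66, 66, 18]) cylinder(h = 230, r = 36);
translate([66, 66, 248]) cylinder(h = 18, r = 66);


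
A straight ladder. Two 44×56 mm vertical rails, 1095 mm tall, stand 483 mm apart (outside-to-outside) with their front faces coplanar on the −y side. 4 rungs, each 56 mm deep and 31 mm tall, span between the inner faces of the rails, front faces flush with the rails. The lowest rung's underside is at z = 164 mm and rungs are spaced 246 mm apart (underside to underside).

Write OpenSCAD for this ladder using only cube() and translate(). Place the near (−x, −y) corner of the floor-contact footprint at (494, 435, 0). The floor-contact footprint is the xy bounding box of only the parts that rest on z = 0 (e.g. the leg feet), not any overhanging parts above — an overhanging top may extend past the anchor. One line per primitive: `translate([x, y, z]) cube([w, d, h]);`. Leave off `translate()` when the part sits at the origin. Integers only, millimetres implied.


// rung span = 483 - 2*44 = 395
// rung[k] z = 164 + k*246
translate([494, 435, 0]) cube([44, 56, 1095]);
translate([933, 435, 0]) cube([44, 56, 1095]);
translate([538, 435, 164]) cube([395, 56, 31]);
translate([538, 435, 410]) cube([395, 56, 31]);
translate([538, 435, 656]) cube([395, 56, 31]);
translate([538, 435, 902]) cube([395, 56, 31]);


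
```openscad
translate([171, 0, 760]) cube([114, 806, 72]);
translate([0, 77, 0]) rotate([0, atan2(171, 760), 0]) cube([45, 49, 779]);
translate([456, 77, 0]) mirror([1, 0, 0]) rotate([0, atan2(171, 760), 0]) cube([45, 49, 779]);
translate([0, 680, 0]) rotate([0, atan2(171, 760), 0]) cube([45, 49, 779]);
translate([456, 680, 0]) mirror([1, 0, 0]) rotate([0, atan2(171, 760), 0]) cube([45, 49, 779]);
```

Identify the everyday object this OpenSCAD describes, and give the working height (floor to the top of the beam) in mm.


A sawhorse. The overall height is 832 mm.

A beam across two mirrored pairs of raked legs — a sawhorse. The beam's underside is at z = 760 (matching the legs' vertical rise in atan2(171, 760)) and the beam is 72 mm tall, so its top is at 760 + 72 = 832 mm. The raked legs top out at the beam's underside, so that is the highest point.


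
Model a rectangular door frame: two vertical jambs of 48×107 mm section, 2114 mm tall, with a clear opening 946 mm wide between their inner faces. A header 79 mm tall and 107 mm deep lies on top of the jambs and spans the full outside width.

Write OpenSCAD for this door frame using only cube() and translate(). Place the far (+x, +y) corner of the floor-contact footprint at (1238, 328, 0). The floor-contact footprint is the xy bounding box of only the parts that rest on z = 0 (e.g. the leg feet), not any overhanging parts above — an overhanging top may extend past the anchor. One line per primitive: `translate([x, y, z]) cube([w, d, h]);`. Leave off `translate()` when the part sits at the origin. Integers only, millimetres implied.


translate([196, 221, 0]) cube([48, 107, 2114]);
translate([1190, 221, 0]) cube([48, 107, 2114]);
translate([196, 221, 2114]) cube([1042, 107, 79]);


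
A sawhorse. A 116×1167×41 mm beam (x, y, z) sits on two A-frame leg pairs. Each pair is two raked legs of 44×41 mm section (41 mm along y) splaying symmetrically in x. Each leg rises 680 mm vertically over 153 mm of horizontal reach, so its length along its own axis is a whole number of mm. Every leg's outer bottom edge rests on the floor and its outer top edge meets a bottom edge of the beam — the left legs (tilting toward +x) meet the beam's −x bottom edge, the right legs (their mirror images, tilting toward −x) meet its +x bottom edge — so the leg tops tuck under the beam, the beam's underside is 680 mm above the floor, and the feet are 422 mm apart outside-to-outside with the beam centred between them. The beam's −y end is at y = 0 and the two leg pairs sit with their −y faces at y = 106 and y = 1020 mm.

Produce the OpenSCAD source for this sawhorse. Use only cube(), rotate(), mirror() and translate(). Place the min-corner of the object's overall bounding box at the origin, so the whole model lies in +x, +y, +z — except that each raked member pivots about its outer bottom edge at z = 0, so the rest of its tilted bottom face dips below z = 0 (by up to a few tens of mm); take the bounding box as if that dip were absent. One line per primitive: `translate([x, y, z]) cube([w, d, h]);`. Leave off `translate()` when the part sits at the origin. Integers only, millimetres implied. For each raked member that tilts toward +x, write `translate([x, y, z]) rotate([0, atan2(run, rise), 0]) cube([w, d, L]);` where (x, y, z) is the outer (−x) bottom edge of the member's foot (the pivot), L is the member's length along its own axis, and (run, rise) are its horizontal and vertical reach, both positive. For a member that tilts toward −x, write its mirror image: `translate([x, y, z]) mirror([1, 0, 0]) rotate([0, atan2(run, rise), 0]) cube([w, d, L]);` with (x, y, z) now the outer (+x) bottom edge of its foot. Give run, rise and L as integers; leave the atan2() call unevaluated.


translate([153, 0, 680]) cube([116, 1167, 41]);
translate([0, 106, 0]) rotate([0, atan2(153, 680), 0]) cube([44, 41, 697]);
translate([422, 106, 0]) mirror([1, 0, 0]) rotate([0, atan2(153, 680), 0]) cube([44, 41, 697]);
translate([0, 1020, 0]) rotate([0, atan2(153, 680), 0]) cube([44, 41, 697]);
translate([422, 1020, 0]) mirror([1, 0, 0]) rotate([0, atan2(153, 680), 0]) cube([44, 41, 697]);


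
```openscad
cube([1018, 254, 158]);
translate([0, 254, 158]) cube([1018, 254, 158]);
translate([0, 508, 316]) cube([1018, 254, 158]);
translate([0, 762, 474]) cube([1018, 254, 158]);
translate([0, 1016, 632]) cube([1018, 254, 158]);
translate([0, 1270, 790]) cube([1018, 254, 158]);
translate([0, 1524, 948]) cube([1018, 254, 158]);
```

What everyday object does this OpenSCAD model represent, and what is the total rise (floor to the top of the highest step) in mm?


A staircase. The total rise is 1106 mm.

7 identical blocks, each offset up and back from the previous — a staircase. Each step is 158 mm tall and there are 7 of them, so the total rise is 7 × 158 = 1106 mm.


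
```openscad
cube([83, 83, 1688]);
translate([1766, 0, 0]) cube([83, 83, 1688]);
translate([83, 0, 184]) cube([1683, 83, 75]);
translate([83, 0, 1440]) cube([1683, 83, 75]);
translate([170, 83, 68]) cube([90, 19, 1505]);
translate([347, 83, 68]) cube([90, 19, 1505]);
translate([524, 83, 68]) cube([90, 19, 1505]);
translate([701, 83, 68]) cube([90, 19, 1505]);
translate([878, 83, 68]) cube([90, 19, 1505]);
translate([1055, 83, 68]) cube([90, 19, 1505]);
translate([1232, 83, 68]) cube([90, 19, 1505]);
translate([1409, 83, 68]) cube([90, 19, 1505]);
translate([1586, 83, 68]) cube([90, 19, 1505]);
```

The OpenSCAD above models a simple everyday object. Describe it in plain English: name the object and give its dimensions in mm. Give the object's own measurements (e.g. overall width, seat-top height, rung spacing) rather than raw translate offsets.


A fence section. Two 83×83 mm posts, 1688 mm tall, stand on the floor with a clear span of 1683 mm between their inner faces. Two horizontal rails of 83×75 mm section span the gap between the posts with their undersides at z = 184 mm and z = 1440 mm, flush with the posts' −y face. 9 pickets, each 90 mm wide, 19 mm thick and 1505 mm tall, are fixed to the +y face of the rails with their bottoms at z = 68 mm, spaced across the span with a 87 mm gap after the −x post and between neighbouring pickets, with 90 mm left before the +x post.


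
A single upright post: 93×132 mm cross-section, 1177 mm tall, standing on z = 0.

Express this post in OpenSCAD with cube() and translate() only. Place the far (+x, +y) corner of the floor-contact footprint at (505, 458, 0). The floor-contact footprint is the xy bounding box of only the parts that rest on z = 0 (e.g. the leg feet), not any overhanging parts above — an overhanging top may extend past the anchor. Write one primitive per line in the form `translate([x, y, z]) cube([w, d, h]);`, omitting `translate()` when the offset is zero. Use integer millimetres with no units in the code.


translate([412, 326, 0]) cube([93, 132, 1177]);


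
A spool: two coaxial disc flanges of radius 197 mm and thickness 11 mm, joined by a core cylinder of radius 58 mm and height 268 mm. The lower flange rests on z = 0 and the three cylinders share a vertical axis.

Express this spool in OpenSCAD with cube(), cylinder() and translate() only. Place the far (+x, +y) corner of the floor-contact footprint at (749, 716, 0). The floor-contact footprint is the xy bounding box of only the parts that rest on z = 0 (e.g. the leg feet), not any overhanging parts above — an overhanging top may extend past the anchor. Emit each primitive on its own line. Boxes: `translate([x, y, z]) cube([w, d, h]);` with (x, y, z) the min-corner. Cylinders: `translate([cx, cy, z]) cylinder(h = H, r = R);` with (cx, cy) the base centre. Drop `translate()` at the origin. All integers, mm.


translate([552, 519, 0]) cylinder(h = 11, r = 197);
translate([552, 519, 11]) cylinder(h = 268, r = 58);
translate([552, 519, 279]) cylinder(h = 11, r = 197);


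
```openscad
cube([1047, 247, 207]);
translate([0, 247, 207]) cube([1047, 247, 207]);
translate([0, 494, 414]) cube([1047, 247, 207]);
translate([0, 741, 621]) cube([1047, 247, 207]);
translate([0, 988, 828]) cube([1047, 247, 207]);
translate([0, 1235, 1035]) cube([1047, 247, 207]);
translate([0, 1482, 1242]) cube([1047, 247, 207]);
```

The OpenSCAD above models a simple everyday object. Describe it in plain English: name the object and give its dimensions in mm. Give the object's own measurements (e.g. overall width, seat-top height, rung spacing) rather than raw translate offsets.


A straight staircase of 7 solid steps. Each step is 1047 mm wide (x), 247 mm deep (y, the going) and 207 mm tall (the rise). The first step rests on the floor; each subsequent step sits one going further in +y and one rise higher in +z, directly behind and above the previous step with no overlap.


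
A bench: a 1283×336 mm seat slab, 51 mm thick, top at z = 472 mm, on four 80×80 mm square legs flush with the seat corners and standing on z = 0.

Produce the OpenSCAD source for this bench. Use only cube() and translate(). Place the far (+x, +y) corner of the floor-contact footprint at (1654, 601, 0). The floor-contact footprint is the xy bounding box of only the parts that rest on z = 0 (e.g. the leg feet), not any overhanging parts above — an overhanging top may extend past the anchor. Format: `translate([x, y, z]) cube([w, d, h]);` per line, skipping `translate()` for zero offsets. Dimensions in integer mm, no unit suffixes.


translate([371, 265, 421]) cube([1283, 336, 51]);
translate([371, 265, 0]) cube([80, 80, 421]);
translate([371, 521, 0]) cube([80, 80, 421]);
translate([1574, 265, 0]) cube([80, 80, 421]);
translate([1574, 521, 0]) cube([80, 80, 421]);


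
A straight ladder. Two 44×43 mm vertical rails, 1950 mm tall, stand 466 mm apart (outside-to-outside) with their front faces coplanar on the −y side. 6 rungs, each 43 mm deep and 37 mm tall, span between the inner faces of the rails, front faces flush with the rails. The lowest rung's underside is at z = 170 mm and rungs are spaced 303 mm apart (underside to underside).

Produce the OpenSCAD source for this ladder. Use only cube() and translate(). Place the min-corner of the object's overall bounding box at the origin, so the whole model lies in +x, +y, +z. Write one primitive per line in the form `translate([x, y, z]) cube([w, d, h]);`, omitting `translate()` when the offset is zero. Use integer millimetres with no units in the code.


cube([44, 43, 1950]);
translate([422, 0, 0]) cube([44, 43, 1950]);
translate([44, 0, 170]) cube([378, 43, 37]);
translate([44, 0, 473]) cube([378, 43, 37]);
translate([44, 0, 776]) cube([378, 43, 37]);
translate([44, 0, 1079]) cube([378, 43, 37]);
translate([44, 0, 1382]) cube([378, 43, 37]);
translate([44, 0, 1685]) cube([378, 43, 37]);


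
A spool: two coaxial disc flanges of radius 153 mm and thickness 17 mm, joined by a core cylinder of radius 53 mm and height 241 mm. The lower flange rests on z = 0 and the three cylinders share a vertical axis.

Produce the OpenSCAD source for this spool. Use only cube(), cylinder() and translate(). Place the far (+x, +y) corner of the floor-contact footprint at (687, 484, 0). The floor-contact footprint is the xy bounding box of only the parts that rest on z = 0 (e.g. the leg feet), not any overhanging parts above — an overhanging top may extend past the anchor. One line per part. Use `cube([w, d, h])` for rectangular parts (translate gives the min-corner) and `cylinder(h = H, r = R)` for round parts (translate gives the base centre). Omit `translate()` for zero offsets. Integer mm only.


translate([534, 331, 0]) cylinder(h = 17, r = 153);
translate([534, 331, 17]) cylinder(h = 241, r = 53);
translate([534, 331, 258]) cylinder(h = 17, r = 153);


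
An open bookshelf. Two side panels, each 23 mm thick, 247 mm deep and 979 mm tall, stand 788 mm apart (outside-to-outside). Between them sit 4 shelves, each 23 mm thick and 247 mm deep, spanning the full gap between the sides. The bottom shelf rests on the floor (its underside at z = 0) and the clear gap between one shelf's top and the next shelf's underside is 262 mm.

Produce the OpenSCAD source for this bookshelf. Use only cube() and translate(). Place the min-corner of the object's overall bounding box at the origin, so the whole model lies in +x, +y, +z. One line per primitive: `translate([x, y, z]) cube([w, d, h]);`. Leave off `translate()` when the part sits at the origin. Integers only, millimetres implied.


cube([23, 247, 979]);
translate([765, 0, 0]) cube([23, 247, 979]);
translate([23, 0, 0]) cube([742, 247, 23]);
translate([23, 0, 285]) cube([742, 247, 23]);
translate([23, 0, 570]) cube([742, 247, 23]);
translate([23, 0, 855]) cube([742, 247, 23]);


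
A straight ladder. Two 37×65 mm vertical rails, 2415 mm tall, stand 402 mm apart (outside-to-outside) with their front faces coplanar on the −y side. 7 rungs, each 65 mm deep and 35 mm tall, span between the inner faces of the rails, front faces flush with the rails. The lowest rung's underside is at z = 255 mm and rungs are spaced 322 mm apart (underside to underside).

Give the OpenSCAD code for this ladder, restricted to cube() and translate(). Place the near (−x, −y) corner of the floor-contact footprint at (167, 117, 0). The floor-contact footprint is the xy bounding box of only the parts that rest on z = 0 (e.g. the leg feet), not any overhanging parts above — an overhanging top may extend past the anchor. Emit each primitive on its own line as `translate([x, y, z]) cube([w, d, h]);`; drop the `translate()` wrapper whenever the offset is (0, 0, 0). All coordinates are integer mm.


translate([167, 117, 0]) cube([37, 65, 2415]);
translate([532, 117, 0]) cube([37, 65, 2415]);
translate([204, 117, 255]) cube([328, 65, 35]);
translate([204, 117, 577]) cube([328, 65, 35]);
translate([204, 117, 899]) cube([328, 65, 35]);
translate([204, 117, 1221]) cube([328, 65, 35]);
translate([204, 117, 1543]) cube([328, 65, 35]);
translate([204, 117, 1865]) cube([328, 65, 35]);
translate([204, 117, 2187]) cube([328, 65, 35]);


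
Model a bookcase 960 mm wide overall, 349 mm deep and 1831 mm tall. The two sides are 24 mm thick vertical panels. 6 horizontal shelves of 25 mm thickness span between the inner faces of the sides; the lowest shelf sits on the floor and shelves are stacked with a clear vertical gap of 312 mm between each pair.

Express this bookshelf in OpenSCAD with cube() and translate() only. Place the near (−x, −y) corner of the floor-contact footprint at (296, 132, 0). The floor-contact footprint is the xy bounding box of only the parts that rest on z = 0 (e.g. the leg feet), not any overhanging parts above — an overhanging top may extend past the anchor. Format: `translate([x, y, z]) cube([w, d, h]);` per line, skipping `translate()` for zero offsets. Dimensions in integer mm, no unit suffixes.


translate([296, 132, 0]) cube([24, 349, 1831]);
translate([1232, 132, 0]) cube([24, 349, 1831]);
translate([320, 132, 0]) cube([912, 349, 25]);
translate([320, 132, 337]) cube([912, 349, 25]);
translate([320, 132, 674]) cube([912, 349, 25]);
translate([320, 132, 1011]) cube([912, 349, 25]);
translate([320, 132, 1348]) cube([912, 349, 25]);
translate([320, 132, 1685]) cube([912, 349, 25]);
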